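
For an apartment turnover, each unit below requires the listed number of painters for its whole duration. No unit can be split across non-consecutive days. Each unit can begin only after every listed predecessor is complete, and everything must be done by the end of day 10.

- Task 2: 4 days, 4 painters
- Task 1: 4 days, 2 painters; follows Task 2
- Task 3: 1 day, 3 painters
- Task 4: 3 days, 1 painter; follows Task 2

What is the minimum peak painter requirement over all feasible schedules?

4

Early-start (Task 2@1, Task 1@5, Task 3@1, Task 4@5) gives peak 7: d1:7  d2:4  d3:4  d4:4  d5:3  d6:3  d7:3  d8:2  d9:0  d10:0.
Shift Task 3→9.
Schedule Task 2@1, Task 1@5, Task 3@9, Task 4@5: d1:4  d2:4  d3:4  d4:4  d5:3  d6:3  d7:3  d8:2  d9:3  d10:0 — peak 4.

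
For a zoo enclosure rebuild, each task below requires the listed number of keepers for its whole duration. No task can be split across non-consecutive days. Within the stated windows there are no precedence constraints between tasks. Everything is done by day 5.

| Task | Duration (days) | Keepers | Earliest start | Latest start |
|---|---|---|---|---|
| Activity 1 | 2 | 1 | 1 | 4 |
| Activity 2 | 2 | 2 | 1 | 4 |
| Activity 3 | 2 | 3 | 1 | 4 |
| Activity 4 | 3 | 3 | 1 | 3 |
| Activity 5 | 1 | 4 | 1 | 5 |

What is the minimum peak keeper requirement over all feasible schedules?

6

Early-start (Activity 1@1, Activity 2@1, Activity 3@1, Activity 4@1, Activity 5@1) gives peak 13: d1:13  d2:9  d3:3  d4:0  d5:0.
Shift Activity 3→3, Activity 5→5.
Schedule Activity 1@1, Activity 2@1, Activity 3@3, Activity 4@1, Activity 5@5: d1:6  d2:6  d3:6  d4:3  d5:4 — peak 6.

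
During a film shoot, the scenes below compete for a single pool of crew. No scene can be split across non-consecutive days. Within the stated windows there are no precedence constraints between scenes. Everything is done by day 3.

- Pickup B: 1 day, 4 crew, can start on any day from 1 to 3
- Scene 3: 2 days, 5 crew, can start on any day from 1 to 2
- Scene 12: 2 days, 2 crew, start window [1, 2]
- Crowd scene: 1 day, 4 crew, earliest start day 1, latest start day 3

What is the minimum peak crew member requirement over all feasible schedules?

8

Early-start (Pickup B@1, Scene 3@1, Scene 12@1, Crowd scene@1) gives peak 15: d1:15  d2:7  d3:0.
Shift Scene 3→2, Scene 12→2.
Schedule Pickup B@1, Scene 3@2, Scene 12@2, Crowd scene@1: d1:8  d2:7  d3:7 — peak 8.
Total crew member-days = 22 over 3 days ⇒ peak ≥ ⌈22/3⌉ = 8, so 8 is optimal.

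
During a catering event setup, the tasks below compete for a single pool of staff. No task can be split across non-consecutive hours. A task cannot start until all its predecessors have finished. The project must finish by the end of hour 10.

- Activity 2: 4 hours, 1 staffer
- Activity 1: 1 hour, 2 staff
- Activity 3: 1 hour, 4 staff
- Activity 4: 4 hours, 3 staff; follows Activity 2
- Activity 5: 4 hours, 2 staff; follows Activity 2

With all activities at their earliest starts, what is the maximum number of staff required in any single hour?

7

Early-start schedule: Activity 2@1, Activity 1@1, Activity 3@1, Activity 4@5, Activity 5@5.
Load per hour: hour 1: 7, hour 2: 1, hour 3: 1, hour 4: 1, hour 5: 5, hour 6: 5, hour 7: 5, hour 8: 5, hour 9: 0, hour 10: 0.
Peak is 7.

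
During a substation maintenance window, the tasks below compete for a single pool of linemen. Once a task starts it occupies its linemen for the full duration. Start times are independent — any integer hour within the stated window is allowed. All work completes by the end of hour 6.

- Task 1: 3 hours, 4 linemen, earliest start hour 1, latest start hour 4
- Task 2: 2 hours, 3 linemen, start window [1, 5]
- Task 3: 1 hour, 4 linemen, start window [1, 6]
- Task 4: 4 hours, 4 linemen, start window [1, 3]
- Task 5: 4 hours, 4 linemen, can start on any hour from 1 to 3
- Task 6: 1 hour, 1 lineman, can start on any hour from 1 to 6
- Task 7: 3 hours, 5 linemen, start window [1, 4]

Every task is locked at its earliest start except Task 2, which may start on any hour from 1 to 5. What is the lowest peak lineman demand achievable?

Task 2@1: h1:25  h2:20  h3:17  h4:8  h5:0  h6:0 → peak 25
Task 2@2: h1:22  h2:20  h3:20  h4:8  h5:0  h6:0 → peak 22
Task 2@3: h1:22  h2:17  h3:20  h4:11  h5:0  h6:0 → peak 22
Task 2@4: h1:22  h2:17  h3:17  h4:11  h5:3  h6:0 → peak 22
Task 2@5: h1:22  h2:17  h3:17  h4:8  h5:3  h6:3 → peak 22
Best is Task 2@2, peak 22.

22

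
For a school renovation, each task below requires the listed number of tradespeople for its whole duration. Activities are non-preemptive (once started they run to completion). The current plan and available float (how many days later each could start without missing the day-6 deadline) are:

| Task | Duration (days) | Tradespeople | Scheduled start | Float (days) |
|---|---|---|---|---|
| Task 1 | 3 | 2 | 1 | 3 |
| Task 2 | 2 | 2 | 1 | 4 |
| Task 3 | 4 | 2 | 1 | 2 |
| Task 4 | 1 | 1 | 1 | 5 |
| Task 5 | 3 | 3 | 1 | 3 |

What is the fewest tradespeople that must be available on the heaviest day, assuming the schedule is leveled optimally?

5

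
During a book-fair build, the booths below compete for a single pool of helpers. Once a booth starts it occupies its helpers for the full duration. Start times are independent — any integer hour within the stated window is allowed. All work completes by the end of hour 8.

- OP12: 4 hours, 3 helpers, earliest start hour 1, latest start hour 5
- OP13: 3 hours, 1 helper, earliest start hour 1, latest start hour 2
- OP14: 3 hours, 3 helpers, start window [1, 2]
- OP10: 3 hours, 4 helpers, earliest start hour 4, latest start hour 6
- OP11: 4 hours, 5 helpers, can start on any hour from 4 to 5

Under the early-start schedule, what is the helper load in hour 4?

At early start, hour 4 has: OP12, OP10, OP11.
Demand: 3 + 4 + 5 = 12.

12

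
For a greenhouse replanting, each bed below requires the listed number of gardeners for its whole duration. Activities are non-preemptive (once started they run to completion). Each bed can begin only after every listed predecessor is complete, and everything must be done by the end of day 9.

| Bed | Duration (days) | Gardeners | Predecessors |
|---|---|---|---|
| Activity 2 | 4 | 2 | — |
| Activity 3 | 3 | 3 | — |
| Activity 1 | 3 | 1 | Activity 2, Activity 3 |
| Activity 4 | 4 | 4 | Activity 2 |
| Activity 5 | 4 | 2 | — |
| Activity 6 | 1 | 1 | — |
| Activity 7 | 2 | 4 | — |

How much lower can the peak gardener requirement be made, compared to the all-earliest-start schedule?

5

Early-start peak: d1:12  d2:11  d3:7  d4:4  d5:5  d6:5  d7:5  d8:4  d9:0 ⇒ 12.
Leveled (Activity 2@1, Activity 3@1, Activity 1@5, Activity 4@6, Activity 5@5, Activity 6@1, Activity 7@4): d1:6  d2:5  d3:5  d4:6  d5:7  d6:7  d7:7  d8:6  d9:4 ⇒ 7.
Reduction 12 − 7 = 5.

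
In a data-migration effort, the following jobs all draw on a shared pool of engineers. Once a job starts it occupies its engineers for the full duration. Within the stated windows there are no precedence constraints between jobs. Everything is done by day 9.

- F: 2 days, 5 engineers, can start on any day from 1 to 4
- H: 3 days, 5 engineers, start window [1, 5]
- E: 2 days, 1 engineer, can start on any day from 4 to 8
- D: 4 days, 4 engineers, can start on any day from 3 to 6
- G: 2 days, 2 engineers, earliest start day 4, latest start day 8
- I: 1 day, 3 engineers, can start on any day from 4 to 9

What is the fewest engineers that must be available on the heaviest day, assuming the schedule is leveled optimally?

Early-start (F@1, H@1, E@4, D@3, G@4, I@4) gives peak 10: d1:10  d2:10  d3:9  d4:10  d5:7  d6:4  d7:0  d8:0  d9:0.
Shift H→3, D→6, G→6, I→8.
Schedule F@1, H@3, E@4, D@6, G@6, I@8: d1:5  d2:5  d3:5  d4:6  d5:6  d6:6  d7:6  d8:7  d9:4 — peak 7.

7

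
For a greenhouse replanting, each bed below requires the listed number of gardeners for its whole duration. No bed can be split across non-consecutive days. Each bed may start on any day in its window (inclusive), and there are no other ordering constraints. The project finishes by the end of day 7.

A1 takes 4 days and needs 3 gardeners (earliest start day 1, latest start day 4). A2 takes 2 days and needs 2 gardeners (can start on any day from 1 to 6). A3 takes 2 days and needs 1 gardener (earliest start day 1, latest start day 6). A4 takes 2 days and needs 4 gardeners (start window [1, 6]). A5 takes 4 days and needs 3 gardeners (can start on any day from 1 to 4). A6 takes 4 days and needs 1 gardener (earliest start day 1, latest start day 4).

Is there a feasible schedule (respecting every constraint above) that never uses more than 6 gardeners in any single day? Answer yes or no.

The minimum achievable peak is 7; 6 < 7, so no feasible schedule stays within the cap.

no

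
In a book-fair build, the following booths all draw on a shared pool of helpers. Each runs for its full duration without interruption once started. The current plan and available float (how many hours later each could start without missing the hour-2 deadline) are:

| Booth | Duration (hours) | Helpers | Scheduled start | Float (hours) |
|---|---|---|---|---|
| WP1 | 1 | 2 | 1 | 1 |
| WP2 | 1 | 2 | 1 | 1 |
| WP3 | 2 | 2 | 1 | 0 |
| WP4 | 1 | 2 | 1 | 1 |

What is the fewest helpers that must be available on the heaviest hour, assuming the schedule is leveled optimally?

6

Early-start (WP1@1, WP2@1, WP3@1, WP4@1) gives peak 8: h1:8  h2:2.
Shift WP4→2.
Schedule WP1@1, WP2@1, WP3@1, WP4@2: h1:6  h2:4 — peak 6.
No arrangement of the 8 feasible schedules does better.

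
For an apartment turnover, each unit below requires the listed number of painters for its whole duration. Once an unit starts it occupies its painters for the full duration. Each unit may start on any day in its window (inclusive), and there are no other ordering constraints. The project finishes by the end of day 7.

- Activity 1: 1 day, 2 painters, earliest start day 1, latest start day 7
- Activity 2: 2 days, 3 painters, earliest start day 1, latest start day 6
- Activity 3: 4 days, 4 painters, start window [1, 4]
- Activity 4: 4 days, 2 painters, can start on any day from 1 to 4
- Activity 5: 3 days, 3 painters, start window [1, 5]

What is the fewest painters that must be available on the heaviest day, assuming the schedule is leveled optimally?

6

Early-start (Activity 1@1, Activity 2@1, Activity 3@1, Activity 4@1, Activity 5@1) gives peak 14: d1:14  d2:12  d3:9  d4:6  d5:0  d6:0  d7:0.
Shift Activity 2→2, Activity 3→4, Activity 4→4.
Schedule Activity 1@1, Activity 2@2, Activity 3@4, Activity 4@4, Activity 5@1: d1:5  d2:6  d3:6  d4:6  d5:6  d6:6  d7:6 — peak 6.
Total painter-days = 41 over 7 days ⇒ peak ≥ ⌈41/7⌉ = 6, so 6 is optimal.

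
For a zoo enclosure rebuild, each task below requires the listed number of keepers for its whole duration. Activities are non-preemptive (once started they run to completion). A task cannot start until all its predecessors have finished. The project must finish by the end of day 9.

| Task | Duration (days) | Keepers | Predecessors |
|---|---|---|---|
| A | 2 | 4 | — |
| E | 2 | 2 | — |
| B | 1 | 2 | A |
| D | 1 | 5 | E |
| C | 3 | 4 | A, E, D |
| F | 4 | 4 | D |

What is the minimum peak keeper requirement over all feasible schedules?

8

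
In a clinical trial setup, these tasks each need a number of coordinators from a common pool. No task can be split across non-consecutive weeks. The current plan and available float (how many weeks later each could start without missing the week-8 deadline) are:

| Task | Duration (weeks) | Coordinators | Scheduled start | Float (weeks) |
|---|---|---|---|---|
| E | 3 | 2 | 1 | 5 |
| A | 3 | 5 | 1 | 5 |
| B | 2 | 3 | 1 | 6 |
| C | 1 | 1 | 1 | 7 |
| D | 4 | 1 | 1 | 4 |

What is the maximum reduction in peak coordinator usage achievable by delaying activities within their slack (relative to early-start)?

Early-start peak: w1:12  w2:11  w3:8  w4:1  w5:0  w6:0  w7:0  w8:0 ⇒ 12.
Leveled (E@1, A@6, B@4, C@1, D@1): w1:4  w2:3  w3:3  w4:4  w5:3  w6:5  w7:5  w8:5 ⇒ 5.
Reduction 12 − 5 = 7.

7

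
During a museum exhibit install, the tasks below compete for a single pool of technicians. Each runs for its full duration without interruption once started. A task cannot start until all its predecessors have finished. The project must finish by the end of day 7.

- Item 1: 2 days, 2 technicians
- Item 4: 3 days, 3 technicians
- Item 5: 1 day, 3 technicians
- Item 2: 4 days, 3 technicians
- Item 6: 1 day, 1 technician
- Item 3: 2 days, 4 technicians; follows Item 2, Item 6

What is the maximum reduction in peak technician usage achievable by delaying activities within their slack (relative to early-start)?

6

Early-start peak: d1:12  d2:8  d3:6  d4:3  d5:4  d6:4  d7:0 ⇒ 12.
Leveled (Item 1@1, Item 4@3, Item 5@1, Item 2@2, Item 6@1, Item 3@6): d1:6  d2:5  d3:6  d4:6  d5:6  d6:4  d7:4 ⇒ 6.
Reduction 12 − 6 = 6.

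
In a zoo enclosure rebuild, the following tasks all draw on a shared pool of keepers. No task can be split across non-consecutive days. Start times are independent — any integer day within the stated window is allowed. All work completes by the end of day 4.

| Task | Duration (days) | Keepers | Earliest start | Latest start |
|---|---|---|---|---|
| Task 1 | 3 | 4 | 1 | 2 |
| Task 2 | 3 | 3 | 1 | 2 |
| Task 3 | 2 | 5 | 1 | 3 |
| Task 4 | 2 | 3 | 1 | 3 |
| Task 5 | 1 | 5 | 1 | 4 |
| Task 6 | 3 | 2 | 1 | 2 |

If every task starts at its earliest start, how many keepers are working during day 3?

At early start, day 3 has: Task 1, Task 2, Task 6.
Demand: 4 + 3 + 2 = 9.

9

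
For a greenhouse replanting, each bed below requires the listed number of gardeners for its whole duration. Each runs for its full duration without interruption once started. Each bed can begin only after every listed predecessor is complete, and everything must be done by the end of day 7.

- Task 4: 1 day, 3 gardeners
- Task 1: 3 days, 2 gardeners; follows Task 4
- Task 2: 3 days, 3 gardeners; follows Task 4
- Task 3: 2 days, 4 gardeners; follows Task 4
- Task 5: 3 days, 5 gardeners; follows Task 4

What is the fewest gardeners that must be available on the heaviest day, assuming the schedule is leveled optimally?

Early-start (Task 4@1, Task 1@2, Task 2@2, Task 3@2, Task 5@2) gives peak 14: d1:3  d2:14  d3:14  d4:10  d5:0  d6:0  d7:0.
Shift Task 2→5, Task 3→5.
Schedule Task 4@1, Task 1@2, Task 2@5, Task 3@5, Task 5@2: d1:3  d2:7  d3:7  d4:7  d5:7  d6:7  d7:3 — peak 7.

7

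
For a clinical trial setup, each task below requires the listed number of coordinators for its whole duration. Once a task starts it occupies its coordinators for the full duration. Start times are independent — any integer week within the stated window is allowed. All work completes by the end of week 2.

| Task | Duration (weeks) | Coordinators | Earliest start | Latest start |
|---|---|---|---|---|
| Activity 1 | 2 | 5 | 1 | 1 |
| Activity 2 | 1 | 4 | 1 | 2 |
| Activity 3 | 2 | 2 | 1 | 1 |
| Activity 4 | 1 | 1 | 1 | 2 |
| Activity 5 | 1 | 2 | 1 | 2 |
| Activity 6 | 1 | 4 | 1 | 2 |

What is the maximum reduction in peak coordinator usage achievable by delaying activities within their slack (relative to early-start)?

Early-start peak: w1:18  w2:7 ⇒ 18.
Leveled (Activity 1@1, Activity 2@1, Activity 3@1, Activity 4@1, Activity 5@2, Activity 6@2): w1:12  w2:13 ⇒ 13.
Reduction 18 − 13 = 5.

5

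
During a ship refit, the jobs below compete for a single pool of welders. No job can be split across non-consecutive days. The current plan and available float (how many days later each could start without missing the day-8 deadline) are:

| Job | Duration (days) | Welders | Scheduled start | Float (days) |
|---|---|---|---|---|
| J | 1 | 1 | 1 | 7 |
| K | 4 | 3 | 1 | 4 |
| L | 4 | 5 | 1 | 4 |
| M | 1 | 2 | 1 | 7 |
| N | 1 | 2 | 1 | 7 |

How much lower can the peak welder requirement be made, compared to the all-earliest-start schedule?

8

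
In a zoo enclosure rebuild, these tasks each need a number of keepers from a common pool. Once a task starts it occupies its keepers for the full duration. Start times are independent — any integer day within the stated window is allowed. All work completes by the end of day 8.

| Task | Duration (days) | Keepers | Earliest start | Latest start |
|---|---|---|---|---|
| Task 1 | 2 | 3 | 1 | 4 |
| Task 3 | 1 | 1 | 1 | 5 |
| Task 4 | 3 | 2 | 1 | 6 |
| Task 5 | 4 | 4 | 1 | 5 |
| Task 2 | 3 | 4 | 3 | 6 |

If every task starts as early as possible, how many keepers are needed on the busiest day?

Early-start schedule: Task 1@1, Task 3@1, Task 4@1, Task 5@1, Task 2@3.
Load per day: day 1: 10, day 2: 9, day 3: 10, day 4: 8, day 5: 4, day 6: 0, day 7: 0, day 8: 0.
Peak is 10.

10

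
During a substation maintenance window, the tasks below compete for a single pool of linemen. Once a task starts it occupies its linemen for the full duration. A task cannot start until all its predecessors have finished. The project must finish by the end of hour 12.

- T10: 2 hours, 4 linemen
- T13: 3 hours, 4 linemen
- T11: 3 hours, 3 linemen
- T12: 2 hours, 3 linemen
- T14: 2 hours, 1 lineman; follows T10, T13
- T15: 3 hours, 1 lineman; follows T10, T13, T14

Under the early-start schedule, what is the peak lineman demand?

Early-start schedule: T10@1, T13@1, T11@1, T12@1, T14@4, T15@6.
Load per hour: hour 1: 14, hour 2: 14, hour 3: 7, hour 4: 1, hour 5: 1, hour 6: 1, hour 7: 1, hour 8: 1, hour 9: 0, hour 10: 0, hour 11: 0, hour 12: 0.
Peak is 14.

14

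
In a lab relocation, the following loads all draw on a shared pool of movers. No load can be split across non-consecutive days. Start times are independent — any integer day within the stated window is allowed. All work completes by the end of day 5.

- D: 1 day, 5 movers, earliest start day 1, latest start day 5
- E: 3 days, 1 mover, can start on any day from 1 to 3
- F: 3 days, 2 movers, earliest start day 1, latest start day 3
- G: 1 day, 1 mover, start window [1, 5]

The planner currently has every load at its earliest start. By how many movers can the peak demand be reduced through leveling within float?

Early-start peak: d1:9  d2:3  d3:3  d4:0  d5:0 ⇒ 9.
Leveled (D@1, E@2, F@2, G@2): d1:5  d2:4  d3:3  d4:3  d5:0 ⇒ 5.
Reduction 9 − 5 = 4.

4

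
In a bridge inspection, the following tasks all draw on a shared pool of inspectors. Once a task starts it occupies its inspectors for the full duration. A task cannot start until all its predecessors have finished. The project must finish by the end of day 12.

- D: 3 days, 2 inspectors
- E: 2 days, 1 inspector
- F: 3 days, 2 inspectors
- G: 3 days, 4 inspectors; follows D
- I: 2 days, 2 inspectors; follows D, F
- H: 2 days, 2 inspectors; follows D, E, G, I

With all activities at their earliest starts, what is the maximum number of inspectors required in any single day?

6

Early-start schedule: D@1, E@1, F@1, G@4, I@4, H@7.
Load per day: day 1: 5, day 2: 5, day 3: 4, day 4: 6, day 5: 6, day 6: 4, day 7: 2, day 8: 2, day 9: 0, day 10: 0, day 11: 0, day 12: 0.
Peak is 6.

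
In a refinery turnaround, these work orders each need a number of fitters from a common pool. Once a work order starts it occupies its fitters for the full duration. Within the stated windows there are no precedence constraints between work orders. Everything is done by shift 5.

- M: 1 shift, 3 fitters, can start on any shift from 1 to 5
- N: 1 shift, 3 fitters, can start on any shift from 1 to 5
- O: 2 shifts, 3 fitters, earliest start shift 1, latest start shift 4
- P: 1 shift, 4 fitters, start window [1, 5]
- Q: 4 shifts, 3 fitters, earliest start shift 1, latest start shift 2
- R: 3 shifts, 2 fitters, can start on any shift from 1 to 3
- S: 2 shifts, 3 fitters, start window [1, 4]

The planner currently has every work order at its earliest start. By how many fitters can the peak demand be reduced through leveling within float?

12

Early-start peak: s1:21  s2:11  s3:5  s4:3  s5:0 ⇒ 21.
Leveled (M@1, N@1, O@1, P@3, Q@2, R@2, S@4): s1:9  s2:8  s3:9  s4:8  s5:6 ⇒ 9.
Reduction 21 − 9 = 12.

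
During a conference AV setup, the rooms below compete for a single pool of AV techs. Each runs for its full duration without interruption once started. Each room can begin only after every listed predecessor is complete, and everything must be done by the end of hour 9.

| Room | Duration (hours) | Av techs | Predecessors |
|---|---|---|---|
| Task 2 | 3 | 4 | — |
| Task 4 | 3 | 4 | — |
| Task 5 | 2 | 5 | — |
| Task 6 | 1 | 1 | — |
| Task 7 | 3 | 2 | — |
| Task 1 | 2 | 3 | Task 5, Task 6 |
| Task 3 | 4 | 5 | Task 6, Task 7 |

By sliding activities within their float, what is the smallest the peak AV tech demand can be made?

Early-start (Task 2@1, Task 4@1, Task 5@1, Task 6@1, Task 7@1, Task 1@3, Task 3@4) gives peak 16: h1:16  h2:15  h3:13  h4:8  h5:5  h6:5  h7:5  h8:0  h9:0.
Shift Task 4→4, Task 6→3, Task 7→3, Task 1→4, Task 3→6.
Schedule Task 2@1, Task 4@4, Task 5@1, Task 6@3, Task 7@3, Task 1@4, Task 3@6: h1:9  h2:9  h3:7  h4:9  h5:9  h6:9  h7:5  h8:5  h9:5 — peak 9.

9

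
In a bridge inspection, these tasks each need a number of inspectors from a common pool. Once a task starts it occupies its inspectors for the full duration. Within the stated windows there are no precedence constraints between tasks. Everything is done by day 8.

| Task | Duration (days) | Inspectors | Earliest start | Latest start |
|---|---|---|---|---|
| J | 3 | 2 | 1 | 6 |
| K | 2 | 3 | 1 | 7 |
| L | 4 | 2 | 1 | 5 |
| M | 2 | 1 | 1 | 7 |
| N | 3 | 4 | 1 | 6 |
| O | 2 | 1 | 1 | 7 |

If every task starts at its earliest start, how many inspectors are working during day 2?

At early start, day 2 has: J, K, L, M, N, O.
Demand: 2 + 3 + 2 + 1 + 4 + 1 = 13.

13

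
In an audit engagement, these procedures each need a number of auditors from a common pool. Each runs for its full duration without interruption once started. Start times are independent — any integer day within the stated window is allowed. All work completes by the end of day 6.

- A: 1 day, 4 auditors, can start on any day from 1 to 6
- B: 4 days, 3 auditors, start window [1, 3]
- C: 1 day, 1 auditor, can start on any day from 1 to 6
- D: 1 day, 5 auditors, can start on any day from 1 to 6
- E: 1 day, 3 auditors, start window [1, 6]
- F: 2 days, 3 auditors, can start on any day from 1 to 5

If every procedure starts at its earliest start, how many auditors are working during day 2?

6

At early start, day 2 has: B, F.
Demand: 3 + 3 = 6.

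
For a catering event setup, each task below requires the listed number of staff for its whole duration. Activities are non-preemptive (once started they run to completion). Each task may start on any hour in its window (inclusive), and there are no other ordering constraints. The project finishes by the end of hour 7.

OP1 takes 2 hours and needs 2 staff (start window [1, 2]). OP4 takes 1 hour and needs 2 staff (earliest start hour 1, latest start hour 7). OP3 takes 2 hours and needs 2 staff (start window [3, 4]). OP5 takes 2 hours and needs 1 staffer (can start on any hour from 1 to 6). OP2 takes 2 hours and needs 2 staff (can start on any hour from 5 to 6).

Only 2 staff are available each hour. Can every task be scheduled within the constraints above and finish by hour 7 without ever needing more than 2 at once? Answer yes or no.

no

Total staffer-hours = 16; over 7 hours the average is 16/7 > 2, so some hour must exceed 2.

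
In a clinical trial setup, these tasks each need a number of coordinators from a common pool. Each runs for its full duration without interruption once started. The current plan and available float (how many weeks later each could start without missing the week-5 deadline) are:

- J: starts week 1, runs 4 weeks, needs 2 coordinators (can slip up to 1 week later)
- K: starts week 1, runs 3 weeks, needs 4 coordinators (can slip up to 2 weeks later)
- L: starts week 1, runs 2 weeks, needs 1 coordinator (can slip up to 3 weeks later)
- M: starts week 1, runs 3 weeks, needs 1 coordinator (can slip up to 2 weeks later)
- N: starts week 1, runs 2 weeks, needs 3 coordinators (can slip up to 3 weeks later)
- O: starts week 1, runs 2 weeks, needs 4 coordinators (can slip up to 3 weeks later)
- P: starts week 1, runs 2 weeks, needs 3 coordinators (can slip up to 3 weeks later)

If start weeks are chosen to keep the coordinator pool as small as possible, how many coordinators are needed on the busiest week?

Early-start (J@1, K@1, L@1, M@1, N@1, O@1, P@1) gives peak 18: w1:18  w2:18  w3:7  w4:2  w5:0.
Shift M→3, O→4, P→3.
Schedule J@1, K@1, L@1, M@3, N@1, O@4, P@3: w1:10  w2:10  w3:10  w4:10  w5:5 — peak 10.

10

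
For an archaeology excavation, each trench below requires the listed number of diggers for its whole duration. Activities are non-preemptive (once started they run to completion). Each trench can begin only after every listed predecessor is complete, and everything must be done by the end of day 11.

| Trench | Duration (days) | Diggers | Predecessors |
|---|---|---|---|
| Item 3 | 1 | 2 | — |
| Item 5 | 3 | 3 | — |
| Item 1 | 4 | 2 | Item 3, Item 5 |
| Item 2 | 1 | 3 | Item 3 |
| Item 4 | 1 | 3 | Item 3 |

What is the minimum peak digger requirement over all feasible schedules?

Early-start (Item 3@1, Item 5@1, Item 1@4, Item 2@2, Item 4@2) gives peak 9: d1:5  d2:9  d3:3  d4:2  d5:2  d6:2  d7:2  d8:0  d9:0  d10:0  d11:0.
Shift Item 5→2, Item 1→5, Item 2→9, Item 4→10.
Schedule Item 3@1, Item 5@2, Item 1@5, Item 2@9, Item 4@10: d1:2  d2:3  d3:3  d4:3  d5:2  d6:2  d7:2  d8:2  d9:3  d10:3  d11:0 — peak 3.
Total digger-days = 25 over 11 days ⇒ peak ≥ ⌈25/11⌉ = 3, so 3 is optimal.

3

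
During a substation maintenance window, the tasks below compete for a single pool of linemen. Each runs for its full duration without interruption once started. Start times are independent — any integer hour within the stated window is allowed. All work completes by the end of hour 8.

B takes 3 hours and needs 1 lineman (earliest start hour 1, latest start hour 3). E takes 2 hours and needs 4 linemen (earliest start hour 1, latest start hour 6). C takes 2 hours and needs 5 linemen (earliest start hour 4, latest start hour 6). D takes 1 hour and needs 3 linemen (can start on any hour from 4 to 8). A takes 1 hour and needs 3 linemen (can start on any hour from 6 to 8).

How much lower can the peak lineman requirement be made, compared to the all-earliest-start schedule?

3

Early-start peak: h1:5  h2:5  h3:1  h4:8  h5:5  h6:3  h7:0  h8:0 ⇒ 8.
Leveled (B@1, E@1, C@4, D@6, A@7): h1:5  h2:5  h3:1  h4:5  h5:5  h6:3  h7:3  h8:0 ⇒ 5.
Reduction 8 − 5 = 3.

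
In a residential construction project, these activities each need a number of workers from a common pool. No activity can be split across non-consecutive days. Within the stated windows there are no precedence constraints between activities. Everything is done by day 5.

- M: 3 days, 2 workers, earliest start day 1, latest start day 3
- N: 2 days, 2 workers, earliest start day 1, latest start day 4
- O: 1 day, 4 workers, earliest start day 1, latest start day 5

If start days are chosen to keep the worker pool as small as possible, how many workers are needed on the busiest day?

Early-start (M@1, N@1, O@1) gives peak 8: d1:8  d2:4  d3:2  d4:0  d5:0.
Shift O→4.
Schedule M@1, N@1, O@4: d1:4  d2:4  d3:2  d4:4  d5:0 — peak 4.

4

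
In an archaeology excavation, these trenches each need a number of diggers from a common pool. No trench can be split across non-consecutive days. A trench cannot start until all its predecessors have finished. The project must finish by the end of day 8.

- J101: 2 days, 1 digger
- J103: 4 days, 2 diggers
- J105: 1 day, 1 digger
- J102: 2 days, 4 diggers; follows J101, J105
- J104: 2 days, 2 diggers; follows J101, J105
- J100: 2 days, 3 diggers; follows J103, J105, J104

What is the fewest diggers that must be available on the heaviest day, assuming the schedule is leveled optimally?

4

Early-start (J101@1, J103@1, J105@1, J102@3, J104@3, J100@5) gives peak 8: d1:4  d2:3  d3:8  d4:8  d5:3  d6:3  d7:0  d8:0.
Shift J102→5, J100→7.
Schedule J101@1, J103@1, J105@1, J102@5, J104@3, J100@7: d1:4  d2:3  d3:4  d4:4  d5:4  d6:4  d7:3  d8:3 — peak 4.
Total digger-days = 29 over 8 days ⇒ peak ≥ ⌈29/8⌉ = 4, so 4 is optimal.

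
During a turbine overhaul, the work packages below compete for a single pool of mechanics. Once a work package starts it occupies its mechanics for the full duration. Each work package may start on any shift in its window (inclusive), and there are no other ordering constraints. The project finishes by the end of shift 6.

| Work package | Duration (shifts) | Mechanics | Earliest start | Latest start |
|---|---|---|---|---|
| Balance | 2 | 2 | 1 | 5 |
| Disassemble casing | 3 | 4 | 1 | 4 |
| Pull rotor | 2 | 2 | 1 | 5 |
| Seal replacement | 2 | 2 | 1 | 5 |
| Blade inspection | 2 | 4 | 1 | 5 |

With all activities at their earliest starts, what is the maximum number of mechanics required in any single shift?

14

Early-start schedule: Balance@1, Disassemble casing@1, Pull rotor@1, Seal replacement@1, Blade inspection@1.
Load per shift: shift 1: 14, shift 2: 14, shift 3: 4, shift 4: 0, shift 5: 0, shift 6: 0.
Peak is 14.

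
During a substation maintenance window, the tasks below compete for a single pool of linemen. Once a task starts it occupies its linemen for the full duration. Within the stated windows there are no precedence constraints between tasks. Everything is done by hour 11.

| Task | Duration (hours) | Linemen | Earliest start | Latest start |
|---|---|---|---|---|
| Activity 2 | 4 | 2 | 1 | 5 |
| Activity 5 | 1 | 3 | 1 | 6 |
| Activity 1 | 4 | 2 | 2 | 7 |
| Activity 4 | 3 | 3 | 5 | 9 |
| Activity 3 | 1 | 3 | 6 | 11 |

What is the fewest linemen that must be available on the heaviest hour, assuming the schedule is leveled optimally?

4

Early-start (Activity 2@1, Activity 5@1, Activity 1@2, Activity 4@5, Activity 3@6) gives peak 6: h1:5  h2:4  h3:4  h4:4  h5:5  h6:6  h7:3  h8:0  h9:0  h10:0  h11:0.
Shift Activity 5→6, Activity 4→7, Activity 3→10.
Schedule Activity 2@1, Activity 5@6, Activity 1@2, Activity 4@7, Activity 3@10: h1:2  h2:4  h3:4  h4:4  h5:2  h6:3  h7:3  h8:3  h9:3  h10:3  h11:0 — peak 4.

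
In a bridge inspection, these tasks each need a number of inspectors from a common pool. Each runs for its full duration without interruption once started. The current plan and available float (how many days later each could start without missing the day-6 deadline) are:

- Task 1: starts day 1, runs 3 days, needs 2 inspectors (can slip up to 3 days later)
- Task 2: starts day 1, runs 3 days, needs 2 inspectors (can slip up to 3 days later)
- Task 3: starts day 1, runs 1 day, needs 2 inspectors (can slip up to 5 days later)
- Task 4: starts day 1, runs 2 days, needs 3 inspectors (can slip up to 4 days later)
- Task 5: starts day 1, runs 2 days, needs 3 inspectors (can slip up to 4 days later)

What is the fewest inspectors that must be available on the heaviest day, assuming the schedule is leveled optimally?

Early-start (Task 1@1, Task 2@1, Task 3@1, Task 4@1, Task 5@1) gives peak 12: d1:12  d2:10  d3:4  d4:0  d5:0  d6:0.
Shift Task 2→3, Task 3→4, Task 5→5.
Schedule Task 1@1, Task 2@3, Task 3@4, Task 4@1, Task 5@5: d1:5  d2:5  d3:4  d4:4  d5:5  d6:3 — peak 5.
Total inspector-days = 26 over 6 days ⇒ peak ≥ ⌈26/6⌉ = 5, so 5 is optimal.

5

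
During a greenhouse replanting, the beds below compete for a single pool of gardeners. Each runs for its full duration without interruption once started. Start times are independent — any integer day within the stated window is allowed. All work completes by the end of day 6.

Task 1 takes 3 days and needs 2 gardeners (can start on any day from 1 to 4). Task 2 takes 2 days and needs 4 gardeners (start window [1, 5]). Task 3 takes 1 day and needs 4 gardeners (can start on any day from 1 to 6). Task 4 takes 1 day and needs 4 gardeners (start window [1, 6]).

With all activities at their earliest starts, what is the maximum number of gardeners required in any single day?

14

Early-start schedule: Task 1@1, Task 2@1, Task 3@1, Task 4@1.
Load per day: day 1: 14, day 2: 6, day 3: 2, day 4: 0, day 5: 0, day 6: 0.
Peak is 14.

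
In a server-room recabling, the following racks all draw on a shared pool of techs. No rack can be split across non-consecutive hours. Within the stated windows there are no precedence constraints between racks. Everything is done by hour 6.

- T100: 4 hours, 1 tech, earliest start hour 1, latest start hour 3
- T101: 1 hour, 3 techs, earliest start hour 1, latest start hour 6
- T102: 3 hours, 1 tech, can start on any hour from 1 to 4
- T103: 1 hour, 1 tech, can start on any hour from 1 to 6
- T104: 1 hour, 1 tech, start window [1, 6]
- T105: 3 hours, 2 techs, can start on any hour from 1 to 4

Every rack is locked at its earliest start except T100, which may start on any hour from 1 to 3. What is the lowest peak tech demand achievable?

8

T100@1: h1:9  h2:4  h3:4  h4:1  h5:0  h6:0 → peak 9
T100@2: h1:8  h2:4  h3:4  h4:1  h5:1  h6:0 → peak 8
T100@3: h1:8  h2:3  h3:4  h4:1  h5:1  h6:1 → peak 8
Best is T100@2, peak 8.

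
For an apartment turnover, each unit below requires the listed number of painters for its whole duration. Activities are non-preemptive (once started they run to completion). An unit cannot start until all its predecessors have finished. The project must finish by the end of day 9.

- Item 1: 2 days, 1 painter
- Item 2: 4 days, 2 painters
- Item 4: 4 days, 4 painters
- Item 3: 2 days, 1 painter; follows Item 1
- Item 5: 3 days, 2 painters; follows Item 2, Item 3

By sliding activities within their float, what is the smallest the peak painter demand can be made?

Early-start (Item 1@1, Item 2@1, Item 4@1, Item 3@3, Item 5@5) gives peak 7: d1:7  d2:7  d3:7  d4:7  d5:2  d6:2  d7:2  d8:0  d9:0.
Shift Item 4→3, Item 3→5, Item 5→7.
Schedule Item 1@1, Item 2@1, Item 4@3, Item 3@5, Item 5@7: d1:3  d2:3  d3:6  d4:6  d5:5  d6:5  d7:2  d8:2  d9:2 — peak 6.

6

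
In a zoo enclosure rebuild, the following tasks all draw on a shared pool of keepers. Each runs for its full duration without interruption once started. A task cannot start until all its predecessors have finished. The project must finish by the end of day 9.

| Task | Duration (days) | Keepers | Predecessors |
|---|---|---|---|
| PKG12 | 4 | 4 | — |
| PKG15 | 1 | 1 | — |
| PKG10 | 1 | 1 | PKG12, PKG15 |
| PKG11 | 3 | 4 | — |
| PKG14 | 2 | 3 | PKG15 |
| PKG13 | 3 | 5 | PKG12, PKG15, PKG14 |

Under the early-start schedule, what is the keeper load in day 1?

9

At early start, day 1 has: PKG12, PKG15, PKG11.
Demand: 4 + 1 + 4 = 9.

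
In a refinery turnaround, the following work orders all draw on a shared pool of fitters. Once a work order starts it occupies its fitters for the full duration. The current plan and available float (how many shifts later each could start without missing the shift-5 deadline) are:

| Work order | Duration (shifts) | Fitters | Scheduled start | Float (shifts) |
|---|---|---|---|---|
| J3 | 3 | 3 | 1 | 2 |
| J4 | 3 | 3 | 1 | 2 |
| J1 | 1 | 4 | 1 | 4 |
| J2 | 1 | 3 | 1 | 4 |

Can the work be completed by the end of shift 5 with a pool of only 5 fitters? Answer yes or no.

The minimum achievable peak is 6; 5 < 6, so no feasible schedule stays within the cap.

no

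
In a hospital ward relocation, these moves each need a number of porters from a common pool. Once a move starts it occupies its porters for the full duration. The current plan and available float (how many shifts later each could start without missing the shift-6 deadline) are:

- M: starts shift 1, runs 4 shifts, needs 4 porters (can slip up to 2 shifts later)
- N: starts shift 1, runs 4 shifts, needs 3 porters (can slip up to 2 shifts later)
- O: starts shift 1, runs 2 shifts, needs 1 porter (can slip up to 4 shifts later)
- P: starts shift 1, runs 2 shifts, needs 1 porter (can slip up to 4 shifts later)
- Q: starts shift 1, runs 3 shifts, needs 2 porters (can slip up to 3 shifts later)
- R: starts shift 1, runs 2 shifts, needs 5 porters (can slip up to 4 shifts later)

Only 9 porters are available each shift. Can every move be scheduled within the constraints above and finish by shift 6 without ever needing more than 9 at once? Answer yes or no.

Schedule M@1, N@1, O@1, P@1, Q@3, R@5: s1:9  s2:9  s3:9  s4:9  s5:7  s6:5 — peak 9 ≤ 9.

yes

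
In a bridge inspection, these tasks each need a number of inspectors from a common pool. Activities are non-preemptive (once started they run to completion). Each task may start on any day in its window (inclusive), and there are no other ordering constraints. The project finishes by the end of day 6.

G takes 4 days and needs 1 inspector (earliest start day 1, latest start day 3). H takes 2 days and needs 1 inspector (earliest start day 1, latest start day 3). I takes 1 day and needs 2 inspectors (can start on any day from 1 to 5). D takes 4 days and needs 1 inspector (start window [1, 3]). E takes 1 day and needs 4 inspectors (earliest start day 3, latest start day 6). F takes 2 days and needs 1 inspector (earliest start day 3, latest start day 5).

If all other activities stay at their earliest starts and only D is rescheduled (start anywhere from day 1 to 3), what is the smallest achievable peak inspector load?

7

D@1: d1:5  d2:3  d3:7  d4:3  d5:0  d6:0 → peak 7
D@2: d1:4  d2:3  d3:7  d4:3  d5:1  d6:0 → peak 7
D@3: d1:4  d2:2  d3:7  d4:3  d5:1  d6:1 → peak 7
Best is D@1, peak 7.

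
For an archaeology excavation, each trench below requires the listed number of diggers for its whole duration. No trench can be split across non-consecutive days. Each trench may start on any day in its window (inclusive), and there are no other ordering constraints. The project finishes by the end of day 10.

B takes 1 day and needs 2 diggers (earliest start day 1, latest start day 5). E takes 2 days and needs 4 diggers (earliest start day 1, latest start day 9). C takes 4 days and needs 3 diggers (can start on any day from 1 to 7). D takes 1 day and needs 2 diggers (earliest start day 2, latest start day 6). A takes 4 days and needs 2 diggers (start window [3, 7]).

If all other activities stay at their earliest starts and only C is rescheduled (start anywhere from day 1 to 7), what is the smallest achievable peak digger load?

C@1: d1:9  d2:9  d3:5  d4:5  d5:2  d6:2  d7:0  d8:0  d9:0  d10:0 → peak 9
C@2: d1:6  d2:9  d3:5  d4:5  d5:5  d6:2  d7:0  d8:0  d9:0  d10:0 → peak 9
C@3: d1:6  d2:6  d3:5  d4:5  d5:5  d6:5  d7:0  d8:0  d9:0  d10:0 → peak 6
C@4: d1:6  d2:6  d3:2  d4:5  d5:5  d6:5  d7:3  d8:0  d9:0  d10:0 → peak 6
C@5: d1:6  d2:6  d3:2  d4:2  d5:5  d6:5  d7:3  d8:3  d9:0  d10:0 → peak 6
C@6: d1:6  d2:6  d3:2  d4:2  d5:2  d6:5  d7:3  d8:3  d9:3  d10:0 → peak 6
C@7: d1:6  d2:6  d3:2  d4:2  d5:2  d6:2  d7:3  d8:3  d9:3  d10:3 → peak 6
Best is C@3, peak 6.

6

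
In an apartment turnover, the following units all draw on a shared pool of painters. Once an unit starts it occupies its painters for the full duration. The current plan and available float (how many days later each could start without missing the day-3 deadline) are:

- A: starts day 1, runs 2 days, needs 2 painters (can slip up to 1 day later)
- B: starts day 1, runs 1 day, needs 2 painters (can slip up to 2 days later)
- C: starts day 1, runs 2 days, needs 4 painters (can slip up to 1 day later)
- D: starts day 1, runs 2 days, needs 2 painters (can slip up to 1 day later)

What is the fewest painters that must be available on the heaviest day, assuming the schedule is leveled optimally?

8

Early-start (A@1, B@1, C@1, D@1) gives peak 10: d1:10  d2:8  d3:0.
Shift D→2.
Schedule A@1, B@1, C@1, D@2: d1:8  d2:8  d3:2 — peak 8.
No arrangement of the 24 feasible schedules does better.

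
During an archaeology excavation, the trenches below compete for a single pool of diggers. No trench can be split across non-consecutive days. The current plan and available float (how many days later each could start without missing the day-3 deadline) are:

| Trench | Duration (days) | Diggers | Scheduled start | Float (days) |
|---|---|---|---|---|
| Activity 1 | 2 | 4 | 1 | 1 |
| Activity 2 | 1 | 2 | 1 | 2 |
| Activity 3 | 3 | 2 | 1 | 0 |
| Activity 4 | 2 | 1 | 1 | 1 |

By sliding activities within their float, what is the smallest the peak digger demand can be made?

7

Early-start (Activity 1@1, Activity 2@1, Activity 3@1, Activity 4@1) gives peak 9: d1:9  d2:7  d3:2.
Shift Activity 2→3.
Schedule Activity 1@1, Activity 2@3, Activity 3@1, Activity 4@1: d1:7  d2:7  d3:4 — peak 7.
No arrangement of the 12 feasible schedules does better.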